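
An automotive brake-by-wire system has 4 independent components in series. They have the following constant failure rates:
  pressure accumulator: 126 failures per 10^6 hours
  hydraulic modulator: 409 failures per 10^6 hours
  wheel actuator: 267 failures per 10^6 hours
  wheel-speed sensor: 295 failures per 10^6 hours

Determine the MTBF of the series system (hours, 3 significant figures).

912

Series of exponential components: λ_sys = Σ λ_i
λ_sys = 0.000126 + 0.000409 + 0.000267 + 0.000295 = 1.0970e-03 /h
MTBF = 1 / λ_sys = 912 h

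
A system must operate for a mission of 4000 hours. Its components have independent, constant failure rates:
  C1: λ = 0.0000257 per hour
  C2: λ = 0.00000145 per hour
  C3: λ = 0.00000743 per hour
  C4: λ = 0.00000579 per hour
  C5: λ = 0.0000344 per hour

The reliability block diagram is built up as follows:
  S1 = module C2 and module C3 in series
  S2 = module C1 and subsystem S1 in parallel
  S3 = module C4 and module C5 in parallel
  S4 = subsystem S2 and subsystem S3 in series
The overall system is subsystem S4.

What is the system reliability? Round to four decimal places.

0.9937

R(C1) = exp(−0.0000257 × 4000) = 0.902307
R(C2) = exp(−0.00000145 × 4000) = 0.994217
R(C3) = exp(−0.00000743 × 4000) = 0.970717
R(C4) = exp(−0.00000579 × 4000) = 0.977106
R(C5) = exp(−0.0000344 × 4000) = 0.871447
Series (C2 and C3): 0.994217 × 0.970717 = 0.965103
Parallel (C1 and [0.965103]): 1 − (1 − 0.902307)(1 − 0.965103) = 0.996591
Parallel (C4 and C5): 1 − (1 − 0.977106)(1 − 0.871447) = 0.997057
Series ([0.996591] and [0.997057]): 0.996591 × 0.997057 = 0.9937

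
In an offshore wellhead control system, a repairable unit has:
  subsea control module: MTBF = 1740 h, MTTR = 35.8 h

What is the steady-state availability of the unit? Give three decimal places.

A(subsea control module) = MTBF/(MTBF+MTTR) = 1740/(1740+35.8) = 0.980

0.980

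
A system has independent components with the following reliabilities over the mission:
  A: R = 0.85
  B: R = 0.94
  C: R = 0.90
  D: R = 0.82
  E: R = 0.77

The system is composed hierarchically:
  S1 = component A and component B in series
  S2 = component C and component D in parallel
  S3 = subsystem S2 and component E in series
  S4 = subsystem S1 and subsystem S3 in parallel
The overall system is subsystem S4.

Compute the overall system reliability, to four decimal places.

0.9510

Series (A and B): 0.850000 × 0.940000 = 0.799000
Parallel (C and D): 1 − (1 − 0.900000)(1 − 0.820000) = 0.982000
Series ([0.982000] and E): 0.982000 × 0.770000 = 0.756140
Parallel ([0.799000] and [0.756140]): 1 − (1 − 0.799000)(1 − 0.756140) = 0.9510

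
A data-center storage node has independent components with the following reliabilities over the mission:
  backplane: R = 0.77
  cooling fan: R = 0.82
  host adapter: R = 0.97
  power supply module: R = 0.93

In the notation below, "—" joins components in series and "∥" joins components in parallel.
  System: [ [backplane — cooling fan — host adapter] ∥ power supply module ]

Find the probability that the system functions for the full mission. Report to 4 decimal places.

Series (backplane, cooling fan, and host adapter): 0.770000 × 0.820000 × 0.970000 = 0.612458
Parallel ([0.612458] and power supply module): 1 − (1 − 0.612458)(1 − 0.930000) = 0.9729

0.9729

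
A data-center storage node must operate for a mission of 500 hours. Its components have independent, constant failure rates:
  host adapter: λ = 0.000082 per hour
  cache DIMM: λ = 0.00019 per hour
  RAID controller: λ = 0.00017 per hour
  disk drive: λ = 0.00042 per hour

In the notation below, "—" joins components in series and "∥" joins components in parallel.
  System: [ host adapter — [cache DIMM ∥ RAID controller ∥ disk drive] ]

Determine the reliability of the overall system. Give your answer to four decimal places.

0.9585

R(host adapter) = exp(−0.000082 × 500) = 0.959829
R(cache DIMM) = exp(−0.00019 × 500) = 0.909373
R(RAID controller) = exp(−0.00017 × 500) = 0.918512
R(disk drive) = exp(−0.00042 × 500) = 0.810584
Parallel (cache DIMM, RAID controller, and disk drive): 1 − (1 − 0.909373)(1 − 0.918512)(1 − 0.810584) = 0.998601
Series (host adapter and [0.998601]): 0.959829 × 0.998601 = 0.9585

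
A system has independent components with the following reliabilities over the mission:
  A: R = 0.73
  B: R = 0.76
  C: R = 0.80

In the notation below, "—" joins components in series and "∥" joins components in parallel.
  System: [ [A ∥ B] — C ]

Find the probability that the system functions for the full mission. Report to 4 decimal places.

0.7482

Parallel (A and B): 1 − (1 − 0.730000)(1 − 0.760000) = 0.935200
Series ([0.935200] and C): 0.935200 × 0.800000 = 0.7482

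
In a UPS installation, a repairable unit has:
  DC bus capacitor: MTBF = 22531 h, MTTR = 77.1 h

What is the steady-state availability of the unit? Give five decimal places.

A(DC bus capacitor) = MTBF/(MTBF+MTTR) = 22531/(22531+77.1) = 0.99659

0.99659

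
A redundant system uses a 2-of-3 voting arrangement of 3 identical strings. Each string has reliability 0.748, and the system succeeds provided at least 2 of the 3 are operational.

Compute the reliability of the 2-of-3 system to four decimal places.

0.8415

R = Σ_{i=2}^{3} C(3,i) p^i (1−p)^{3−i} with p = 0.748
C(3,2)·0.748^2·0.252^1 = 0.422985
C(3,3)·0.748^3·0.252^0 = 0.418509
Sum = 0.8415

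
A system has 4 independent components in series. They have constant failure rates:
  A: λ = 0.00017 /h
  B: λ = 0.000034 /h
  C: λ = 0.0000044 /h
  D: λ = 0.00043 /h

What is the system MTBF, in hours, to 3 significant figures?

1570

Series of exponential components: λ_sys = Σ λ_i
λ_sys = 0.00017 + 0.000034 + 0.0000044 + 0.00043 = 6.3840e-04 /h
MTBF = 1 / λ_sys = 1570 h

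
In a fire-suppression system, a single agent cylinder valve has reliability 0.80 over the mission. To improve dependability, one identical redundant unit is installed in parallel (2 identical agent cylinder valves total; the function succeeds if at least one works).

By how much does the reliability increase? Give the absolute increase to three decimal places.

0.160

R_before = 0.80
R_after = 1 − (1 − 0.80)^2 = 0.960
ΔR = 0.960 − 0.80 = 0.160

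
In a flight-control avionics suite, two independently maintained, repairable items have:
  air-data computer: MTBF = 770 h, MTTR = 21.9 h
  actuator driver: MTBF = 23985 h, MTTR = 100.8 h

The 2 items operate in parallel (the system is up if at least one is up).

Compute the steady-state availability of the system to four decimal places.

0.9999

A(air-data computer) = MTBF/(MTBF+MTTR) = 770/(770+21.9) = 0.972345
A(actuator driver) = MTBF/(MTBF+MTTR) = 23985/(23985+100.8) = 0.995815
Parallel availability: 1 − (1 − 0.972345)(1 − 0.995815) = 0.9999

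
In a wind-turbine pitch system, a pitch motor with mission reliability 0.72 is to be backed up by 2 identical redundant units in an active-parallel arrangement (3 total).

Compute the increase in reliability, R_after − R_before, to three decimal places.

R_before = 0.72
R_after = 1 − (1 − 0.72)^3 = 0.978
ΔR = 0.978 − 0.72 = 0.258

0.258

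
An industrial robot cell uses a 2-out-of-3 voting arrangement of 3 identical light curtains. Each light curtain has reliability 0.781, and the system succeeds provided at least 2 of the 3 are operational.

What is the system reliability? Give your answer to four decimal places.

R = Σ_{i=2}^{3} C(3,i) p^i (1−p)^{3−i} with p = 0.781
C(3,2)·0.781^2·0.219^1 = 0.400744
C(3,3)·0.781^3·0.219^0 = 0.476380
Sum = 0.8771

0.8771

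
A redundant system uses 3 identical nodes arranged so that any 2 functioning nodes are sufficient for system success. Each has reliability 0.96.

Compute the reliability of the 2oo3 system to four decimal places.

0.9953

R = Σ_{i=2}^{3} C(3,i) p^i (1−p)^{3−i} with p = 0.96
C(3,2)·0.96^2·0.04^1 = 0.110592
C(3,3)·0.96^3·0.04^0 = 0.884736
Sum = 0.9953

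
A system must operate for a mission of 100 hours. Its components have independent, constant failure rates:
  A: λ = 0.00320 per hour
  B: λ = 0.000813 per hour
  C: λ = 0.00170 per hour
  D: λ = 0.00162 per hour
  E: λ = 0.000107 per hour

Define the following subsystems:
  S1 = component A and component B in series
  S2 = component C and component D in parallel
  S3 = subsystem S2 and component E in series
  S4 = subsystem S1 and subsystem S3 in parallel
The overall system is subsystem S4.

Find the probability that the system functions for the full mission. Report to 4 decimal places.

R(A) = exp(−0.00320 × 100) = 0.726149
R(B) = exp(−0.000813 × 100) = 0.921917
R(C) = exp(−0.00170 × 100) = 0.843665
R(D) = exp(−0.00162 × 100) = 0.850441
R(E) = exp(−0.000107 × 100) = 0.989357
Series (A and B): 0.726149 × 0.921917 = 0.669449
Parallel (C and D): 1 − (1 − 0.843665)(1 − 0.850441) = 0.976619
Series ([0.976619] and E): 0.976619 × 0.989357 = 0.966225
Parallel ([0.669449] and [0.966225]): 1 − (1 − 0.669449)(1 − 0.966225) = 0.9888

0.9888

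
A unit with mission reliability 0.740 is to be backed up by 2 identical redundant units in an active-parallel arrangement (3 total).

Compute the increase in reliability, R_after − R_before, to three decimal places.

0.242

R_before = 0.740
R_after = 1 − (1 − 0.740)^3 = 0.982
ΔR = 0.982 − 0.740 = 0.242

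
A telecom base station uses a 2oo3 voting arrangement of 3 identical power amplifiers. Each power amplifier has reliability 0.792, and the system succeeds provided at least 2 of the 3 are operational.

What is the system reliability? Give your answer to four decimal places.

R = Σ_{i=2}^{3} C(3,i) p^i (1−p)^{3−i} with p = 0.792
C(3,2)·0.792^2·0.208^1 = 0.391413
C(3,3)·0.792^3·0.208^0 = 0.496793
Sum = 0.8882

0.8882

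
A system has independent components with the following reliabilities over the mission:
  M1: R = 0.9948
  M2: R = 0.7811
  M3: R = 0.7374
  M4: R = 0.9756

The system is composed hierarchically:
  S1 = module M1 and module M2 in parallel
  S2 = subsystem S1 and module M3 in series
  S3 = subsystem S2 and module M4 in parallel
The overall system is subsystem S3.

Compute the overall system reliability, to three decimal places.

0.994

Parallel (M1 and M2): 1 − (1 − 0.99480)(1 − 0.78110) = 0.99886
Series ([0.99886] and M3): 0.99886 × 0.73740 = 0.73656
Parallel ([0.73656] and M4): 1 − (1 − 0.73656)(1 − 0.97560) = 0.994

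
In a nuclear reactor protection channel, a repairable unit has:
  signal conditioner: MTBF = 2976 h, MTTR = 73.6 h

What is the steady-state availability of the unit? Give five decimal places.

0.97587

A(signal conditioner) = MTBF/(MTBF+MTTR) = 2976/(2976+73.6) = 0.97587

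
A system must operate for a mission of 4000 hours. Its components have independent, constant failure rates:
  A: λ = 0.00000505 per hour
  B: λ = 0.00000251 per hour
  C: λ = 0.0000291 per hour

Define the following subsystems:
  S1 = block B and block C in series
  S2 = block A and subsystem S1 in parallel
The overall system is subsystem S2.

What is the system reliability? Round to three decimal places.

0.998

R(A) = exp(−0.00000505 × 4000) = 0.98000
R(B) = exp(−0.00000251 × 4000) = 0.99001
R(C) = exp(−0.0000291 × 4000) = 0.89012
Series (B and C): 0.99001 × 0.89012 = 0.88123
Parallel (A and [0.88123]): 1 − (1 − 0.98000)(1 − 0.88123) = 0.998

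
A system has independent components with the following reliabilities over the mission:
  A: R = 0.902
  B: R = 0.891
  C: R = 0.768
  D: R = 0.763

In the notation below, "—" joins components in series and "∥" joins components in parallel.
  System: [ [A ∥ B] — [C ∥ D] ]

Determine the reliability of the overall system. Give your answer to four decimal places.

0.9349

Parallel (A and B): 1 − (1 − 0.902000)(1 − 0.891000) = 0.989318
Parallel (C and D): 1 − (1 − 0.768000)(1 − 0.763000) = 0.945016
Series ([0.989318] and [0.945016]): 0.989318 × 0.945016 = 0.9349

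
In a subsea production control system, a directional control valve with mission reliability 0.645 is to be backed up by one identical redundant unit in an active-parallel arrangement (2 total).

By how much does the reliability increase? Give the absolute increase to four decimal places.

R_before = 0.645
R_after = 1 − (1 − 0.645)^2 = 0.8740
ΔR = 0.8740 − 0.645 = 0.2290

0.2290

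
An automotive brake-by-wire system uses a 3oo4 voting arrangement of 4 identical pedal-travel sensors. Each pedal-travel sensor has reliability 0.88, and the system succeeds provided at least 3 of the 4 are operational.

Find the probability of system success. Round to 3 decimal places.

0.927

R = Σ_{i=3}^{4} C(4,i) p^i (1−p)^{4−i} with p = 0.88
C(4,3)·0.88^3·0.12^1 = 0.32711
C(4,4)·0.88^4·0.12^0 = 0.59970
Sum = 0.927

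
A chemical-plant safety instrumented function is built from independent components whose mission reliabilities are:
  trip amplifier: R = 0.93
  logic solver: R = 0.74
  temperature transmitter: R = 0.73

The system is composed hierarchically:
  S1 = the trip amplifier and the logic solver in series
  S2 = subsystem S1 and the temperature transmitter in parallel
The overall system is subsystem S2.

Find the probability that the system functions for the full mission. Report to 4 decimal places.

0.9158

Series (trip amplifier and logic solver): 0.930000 × 0.740000 = 0.688200
Parallel ([0.688200] and temperature transmitter): 1 − (1 − 0.688200)(1 − 0.730000) = 0.9158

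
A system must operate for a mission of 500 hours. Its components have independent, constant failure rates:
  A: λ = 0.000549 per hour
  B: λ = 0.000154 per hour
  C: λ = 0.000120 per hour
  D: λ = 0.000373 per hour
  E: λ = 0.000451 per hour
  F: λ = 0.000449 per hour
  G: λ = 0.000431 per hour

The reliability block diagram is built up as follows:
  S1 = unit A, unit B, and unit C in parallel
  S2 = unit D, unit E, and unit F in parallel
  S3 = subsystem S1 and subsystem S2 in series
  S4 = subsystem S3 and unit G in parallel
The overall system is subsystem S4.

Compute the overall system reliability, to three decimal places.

R(A) = exp(−0.000549 × 500) = 0.75995
R(B) = exp(−0.000154 × 500) = 0.92589
R(C) = exp(−0.000120 × 500) = 0.94176
R(D) = exp(−0.000373 × 500) = 0.82986
R(E) = exp(−0.000451 × 500) = 0.79812
R(F) = exp(−0.000449 × 500) = 0.79892
R(G) = exp(−0.000431 × 500) = 0.80614
Parallel (A, B, and C): 1 − (1 − 0.75995)(1 − 0.92589)(1 − 0.94176) = 0.99896
Parallel (D, E, and F): 1 − (1 − 0.82986)(1 − 0.79812)(1 − 0.79892) = 0.99309
Series ([0.99896] and [0.99309]): 0.99896 × 0.99309 = 0.99206
Parallel ([0.99206] and G): 1 − (1 − 0.99206)(1 − 0.80614) = 0.998

0.998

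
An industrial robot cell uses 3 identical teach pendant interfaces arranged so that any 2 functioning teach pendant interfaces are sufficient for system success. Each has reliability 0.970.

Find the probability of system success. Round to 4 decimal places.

0.9974

R = Σ_{i=2}^{3} C(3,i) p^i (1−p)^{3−i} with p = 0.970
C(3,2)·0.970^2·0.030^1 = 0.084681
C(3,3)·0.970^3·0.030^0 = 0.912673
Sum = 0.9974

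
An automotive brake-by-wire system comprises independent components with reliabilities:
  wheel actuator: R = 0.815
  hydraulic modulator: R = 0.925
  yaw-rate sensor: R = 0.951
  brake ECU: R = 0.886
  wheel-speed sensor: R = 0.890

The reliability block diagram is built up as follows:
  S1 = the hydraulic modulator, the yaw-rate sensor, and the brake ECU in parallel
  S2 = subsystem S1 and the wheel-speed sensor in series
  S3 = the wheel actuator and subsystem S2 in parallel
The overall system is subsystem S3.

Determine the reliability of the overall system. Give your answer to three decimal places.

0.980

Parallel (hydraulic modulator, yaw-rate sensor, and brake ECU): 1 − (1 − 0.92500)(1 − 0.95100)(1 − 0.88600) = 0.99958
Series ([0.99958] and wheel-speed sensor): 0.99958 × 0.89000 = 0.88963
Parallel (wheel actuator and [0.88963]): 1 − (1 − 0.81500)(1 − 0.88963) = 0.980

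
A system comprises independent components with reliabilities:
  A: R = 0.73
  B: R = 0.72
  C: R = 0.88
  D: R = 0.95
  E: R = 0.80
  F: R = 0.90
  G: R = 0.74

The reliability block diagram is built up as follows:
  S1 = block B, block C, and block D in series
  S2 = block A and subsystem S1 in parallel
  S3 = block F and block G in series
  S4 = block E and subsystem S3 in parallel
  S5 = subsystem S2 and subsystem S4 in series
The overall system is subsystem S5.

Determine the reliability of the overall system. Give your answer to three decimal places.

0.833

Series (B, C, and D): 0.72000 × 0.88000 × 0.95000 = 0.60192
Parallel (A and [0.60192]): 1 − (1 − 0.73000)(1 − 0.60192) = 0.89252
Series (F and G): 0.90000 × 0.74000 = 0.66600
Parallel (E and [0.66600]): 1 − (1 − 0.80000)(1 − 0.66600) = 0.93320
Series ([0.89252] and [0.93320]): 0.89252 × 0.93320 = 0.833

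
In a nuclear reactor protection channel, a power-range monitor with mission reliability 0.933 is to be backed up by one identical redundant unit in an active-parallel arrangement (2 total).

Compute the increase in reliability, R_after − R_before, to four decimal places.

R_before = 0.933
R_after = 1 − (1 − 0.933)^2 = 0.9955
ΔR = 0.9955 − 0.933 = 0.0625

0.0625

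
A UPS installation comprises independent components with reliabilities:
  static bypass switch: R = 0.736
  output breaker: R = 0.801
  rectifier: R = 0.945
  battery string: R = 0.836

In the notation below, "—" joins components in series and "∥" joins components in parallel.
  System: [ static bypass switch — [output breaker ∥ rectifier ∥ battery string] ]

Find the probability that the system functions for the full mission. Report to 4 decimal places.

0.7347

Parallel (output breaker, rectifier, and battery string): 1 − (1 − 0.801000)(1 − 0.945000)(1 − 0.836000) = 0.998205
Series (static bypass switch and [0.998205]): 0.736000 × 0.998205 = 0.7347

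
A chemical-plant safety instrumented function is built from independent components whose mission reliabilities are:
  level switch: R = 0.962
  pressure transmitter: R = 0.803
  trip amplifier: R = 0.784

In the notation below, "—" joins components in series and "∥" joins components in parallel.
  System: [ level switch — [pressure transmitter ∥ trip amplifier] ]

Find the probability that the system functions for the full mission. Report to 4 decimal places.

0.9211

Parallel (pressure transmitter and trip amplifier): 1 − (1 − 0.803000)(1 − 0.784000) = 0.957448
Series (level switch and [0.957448]): 0.962000 × 0.957448 = 0.9211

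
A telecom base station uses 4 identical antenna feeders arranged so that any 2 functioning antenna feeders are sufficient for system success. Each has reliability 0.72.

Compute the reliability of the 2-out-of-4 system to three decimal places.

0.931

R = Σ_{i=2}^{4} C(4,i) p^i (1−p)^{4−i} with p = 0.72
C(4,2)·0.72^2·0.28^2 = 0.24386
C(4,3)·0.72^3·0.28^1 = 0.41804
C(4,4)·0.72^4·0.28^0 = 0.26874
Sum = 0.931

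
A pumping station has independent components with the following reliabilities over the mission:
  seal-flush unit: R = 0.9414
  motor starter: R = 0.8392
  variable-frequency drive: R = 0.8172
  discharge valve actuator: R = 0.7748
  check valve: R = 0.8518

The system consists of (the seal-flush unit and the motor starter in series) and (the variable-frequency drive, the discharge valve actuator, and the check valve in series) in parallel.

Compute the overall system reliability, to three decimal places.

Series (seal-flush unit and motor starter): 0.94140 × 0.83920 = 0.79002
Series (variable-frequency drive, discharge valve actuator, and check valve): 0.81720 × 0.77480 × 0.85180 = 0.53933
Parallel ([0.79002] and [0.53933]): 1 − (1 − 0.79002)(1 − 0.53933) = 0.903

0.903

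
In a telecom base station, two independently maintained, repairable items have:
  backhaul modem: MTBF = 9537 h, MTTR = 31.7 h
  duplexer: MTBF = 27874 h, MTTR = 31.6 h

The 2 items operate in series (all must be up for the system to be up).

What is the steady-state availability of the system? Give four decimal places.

A(backhaul modem) = MTBF/(MTBF+MTTR) = 9537/(9537+31.7) = 0.996687
A(duplexer) = MTBF/(MTBF+MTTR) = 27874/(27874+31.6) = 0.998868
Series availability: 0.996687 × 0.998868 = 0.9956

0.9956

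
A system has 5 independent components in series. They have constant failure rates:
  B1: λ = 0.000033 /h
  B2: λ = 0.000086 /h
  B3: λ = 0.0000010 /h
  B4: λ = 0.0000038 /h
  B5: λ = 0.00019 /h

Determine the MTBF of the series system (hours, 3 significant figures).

Series of exponential components: λ_sys = Σ λ_i
λ_sys = 0.000033 + 0.000086 + 0.0000010 + 0.0000038 + 0.00019 = 3.1380e-04 /h
MTBF = 1 / λ_sys = 3190 h

3190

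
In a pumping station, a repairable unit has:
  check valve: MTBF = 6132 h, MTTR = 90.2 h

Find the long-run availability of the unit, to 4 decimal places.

A(check valve) = MTBF/(MTBF+MTTR) = 6132/(6132+90.2) = 0.9855

0.9855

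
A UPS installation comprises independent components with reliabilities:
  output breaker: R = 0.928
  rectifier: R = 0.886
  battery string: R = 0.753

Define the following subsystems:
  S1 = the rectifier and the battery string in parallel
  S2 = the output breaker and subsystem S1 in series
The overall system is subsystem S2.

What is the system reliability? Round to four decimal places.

0.9019

Parallel (rectifier and battery string): 1 − (1 − 0.886000)(1 − 0.753000) = 0.971842
Series (output breaker and [0.971842]): 0.928000 × 0.971842 = 0.9019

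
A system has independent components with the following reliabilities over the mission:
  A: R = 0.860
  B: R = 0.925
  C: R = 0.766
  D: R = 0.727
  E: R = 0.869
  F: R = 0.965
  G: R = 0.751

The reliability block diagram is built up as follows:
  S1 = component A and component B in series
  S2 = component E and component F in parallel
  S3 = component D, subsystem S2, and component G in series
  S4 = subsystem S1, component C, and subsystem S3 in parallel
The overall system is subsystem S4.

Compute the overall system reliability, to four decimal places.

0.9782

Series (A and B): 0.860000 × 0.925000 = 0.795500
Parallel (E and F): 1 − (1 − 0.869000)(1 − 0.965000) = 0.995415
Series (D, [0.995415], and G): 0.727000 × 0.995415 × 0.751000 = 0.543474
Parallel ([0.795500], C, and [0.543474]): 1 − (1 − 0.795500)(1 − 0.766000)(1 − 0.543474) = 0.9782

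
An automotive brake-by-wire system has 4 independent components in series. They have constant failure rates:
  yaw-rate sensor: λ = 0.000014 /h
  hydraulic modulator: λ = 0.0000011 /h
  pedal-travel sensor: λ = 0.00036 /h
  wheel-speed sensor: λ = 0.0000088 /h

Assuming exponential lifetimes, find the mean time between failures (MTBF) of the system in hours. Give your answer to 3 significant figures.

Series of exponential components: λ_sys = Σ λ_i
λ_sys = 0.000014 + 0.0000011 + 0.00036 + 0.0000088 = 3.8390e-04 /h
MTBF = 1 / λ_sys = 2600 h

2600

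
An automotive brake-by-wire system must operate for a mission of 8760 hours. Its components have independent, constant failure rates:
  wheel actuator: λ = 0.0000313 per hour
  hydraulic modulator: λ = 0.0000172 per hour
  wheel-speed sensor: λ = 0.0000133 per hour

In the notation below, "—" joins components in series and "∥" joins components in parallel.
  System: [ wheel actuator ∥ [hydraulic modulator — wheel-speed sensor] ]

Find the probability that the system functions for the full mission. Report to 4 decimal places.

0.9438

R(wheel actuator) = exp(−0.0000313 × 8760) = 0.760189
R(hydraulic modulator) = exp(−0.0000172 × 8760) = 0.860130
R(wheel-speed sensor) = exp(−0.0000133 × 8760) = 0.890023
Series (hydraulic modulator and wheel-speed sensor): 0.860130 × 0.890023 = 0.765535
Parallel (wheel actuator and [0.765535]): 1 − (1 − 0.760189)(1 − 0.765535) = 0.9438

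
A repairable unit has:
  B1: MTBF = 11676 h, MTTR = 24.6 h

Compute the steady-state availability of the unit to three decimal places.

0.998

A(B1) = MTBF/(MTBF+MTTR) = 11676/(11676+24.6) = 0.998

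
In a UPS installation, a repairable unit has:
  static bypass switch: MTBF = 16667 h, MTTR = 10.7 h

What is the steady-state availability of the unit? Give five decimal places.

A(static bypass switch) = MTBF/(MTBF+MTTR) = 16667/(16667+10.7) = 0.99936

0.99936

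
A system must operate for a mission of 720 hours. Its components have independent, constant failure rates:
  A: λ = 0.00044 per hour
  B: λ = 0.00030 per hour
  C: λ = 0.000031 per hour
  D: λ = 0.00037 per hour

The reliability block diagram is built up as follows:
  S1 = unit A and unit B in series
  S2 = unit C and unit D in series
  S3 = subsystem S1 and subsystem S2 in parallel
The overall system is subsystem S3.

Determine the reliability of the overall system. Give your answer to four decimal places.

0.8964

R(A) = exp(−0.00044 × 720) = 0.728476
R(B) = exp(−0.00030 × 720) = 0.805735
R(C) = exp(−0.000031 × 720) = 0.977927
R(D) = exp(−0.00037 × 720) = 0.766133
Series (A and B): 0.728476 × 0.805735 = 0.586959
Series (C and D): 0.977927 × 0.766133 = 0.749222
Parallel ([0.586959] and [0.749222]): 1 − (1 − 0.586959)(1 − 0.749222) = 0.8964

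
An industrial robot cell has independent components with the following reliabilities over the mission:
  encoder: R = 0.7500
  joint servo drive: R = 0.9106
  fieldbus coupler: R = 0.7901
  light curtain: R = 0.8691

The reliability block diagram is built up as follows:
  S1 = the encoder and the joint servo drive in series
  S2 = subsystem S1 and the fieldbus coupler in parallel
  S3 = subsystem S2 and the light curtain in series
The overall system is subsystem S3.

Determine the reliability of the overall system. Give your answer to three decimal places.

0.811

Series (encoder and joint servo drive): 0.75000 × 0.91060 = 0.68295
Parallel ([0.68295] and fieldbus coupler): 1 − (1 − 0.68295)(1 − 0.79010) = 0.93345
Series ([0.93345] and light curtain): 0.93345 × 0.86910 = 0.811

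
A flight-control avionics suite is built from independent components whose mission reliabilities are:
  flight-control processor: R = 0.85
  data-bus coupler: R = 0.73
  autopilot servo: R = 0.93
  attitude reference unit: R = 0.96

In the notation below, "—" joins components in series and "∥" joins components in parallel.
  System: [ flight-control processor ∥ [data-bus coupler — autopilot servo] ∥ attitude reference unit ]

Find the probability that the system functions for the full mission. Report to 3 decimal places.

Series (data-bus coupler and autopilot servo): 0.73000 × 0.93000 = 0.67890
Parallel (flight-control processor, [0.67890], and attitude reference unit): 1 − (1 − 0.85000)(1 − 0.67890)(1 − 0.96000) = 0.998

0.998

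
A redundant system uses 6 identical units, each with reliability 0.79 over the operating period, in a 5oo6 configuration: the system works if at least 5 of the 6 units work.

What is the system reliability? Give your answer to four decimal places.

0.6308

R = Σ_{i=5}^{6} C(6,i) p^i (1−p)^{6−i} with p = 0.79
C(6,5)·0.79^5·0.21^1 = 0.387709
C(6,6)·0.79^6·0.21^0 = 0.243087
Sum = 0.6308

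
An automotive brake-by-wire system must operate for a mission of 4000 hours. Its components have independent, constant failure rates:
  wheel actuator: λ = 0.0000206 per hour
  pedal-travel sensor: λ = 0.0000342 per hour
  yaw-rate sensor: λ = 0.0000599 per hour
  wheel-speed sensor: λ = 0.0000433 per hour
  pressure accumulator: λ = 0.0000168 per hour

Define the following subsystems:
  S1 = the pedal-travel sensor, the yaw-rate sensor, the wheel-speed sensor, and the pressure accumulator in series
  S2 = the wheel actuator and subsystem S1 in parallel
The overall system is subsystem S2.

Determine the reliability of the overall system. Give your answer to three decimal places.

0.964

R(wheel actuator) = exp(−0.0000206 × 4000) = 0.92090
R(pedal-travel sensor) = exp(−0.0000342 × 4000) = 0.87214
R(yaw-rate sensor) = exp(−0.0000599 × 4000) = 0.78694
R(wheel-speed sensor) = exp(−0.0000433 × 4000) = 0.84097
R(pressure accumulator) = exp(−0.0000168 × 4000) = 0.93501
Series (pedal-travel sensor, yaw-rate sensor, wheel-speed sensor, and pressure accumulator): 0.87214 × 0.78694 × 0.84097 × 0.93501 = 0.53967
Parallel (wheel actuator and [0.53967]): 1 − (1 − 0.92090)(1 − 0.53967) = 0.964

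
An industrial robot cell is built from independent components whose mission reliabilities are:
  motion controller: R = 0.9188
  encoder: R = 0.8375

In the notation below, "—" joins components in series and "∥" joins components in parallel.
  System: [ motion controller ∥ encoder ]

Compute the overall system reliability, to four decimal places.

0.9868

Parallel (motion controller and encoder): 1 − (1 − 0.918800)(1 − 0.837500) = 0.9868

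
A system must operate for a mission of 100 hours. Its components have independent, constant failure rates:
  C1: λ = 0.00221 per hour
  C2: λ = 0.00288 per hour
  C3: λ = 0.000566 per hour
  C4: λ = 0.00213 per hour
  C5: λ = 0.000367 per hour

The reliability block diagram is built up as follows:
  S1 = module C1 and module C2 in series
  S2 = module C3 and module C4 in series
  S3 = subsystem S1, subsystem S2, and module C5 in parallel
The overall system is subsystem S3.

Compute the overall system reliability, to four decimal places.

0.9966

R(C1) = exp(−0.00221 × 100) = 0.801717
R(C2) = exp(−0.00288 × 100) = 0.749762
R(C3) = exp(−0.000566 × 100) = 0.944972
R(C4) = exp(−0.00213 × 100) = 0.808156
R(C5) = exp(−0.000367 × 100) = 0.963965
Series (C1 and C2): 0.801717 × 0.749762 = 0.601097
Series (C3 and C4): 0.944972 × 0.808156 = 0.763685
Parallel ([0.601097], [0.763685], and C5): 1 − (1 − 0.601097)(1 − 0.763685)(1 − 0.963965) = 0.9966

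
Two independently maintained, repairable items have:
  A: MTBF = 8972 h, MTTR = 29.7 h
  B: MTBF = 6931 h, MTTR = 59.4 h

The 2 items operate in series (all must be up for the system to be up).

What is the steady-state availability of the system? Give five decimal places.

A(A) = MTBF/(MTBF+MTTR) = 8972/(8972+29.7) = 0.996701
A(B) = MTBF/(MTBF+MTTR) = 6931/(6931+59.4) = 0.991503
Series availability: 0.996701 × 0.991503 = 0.98823

0.98823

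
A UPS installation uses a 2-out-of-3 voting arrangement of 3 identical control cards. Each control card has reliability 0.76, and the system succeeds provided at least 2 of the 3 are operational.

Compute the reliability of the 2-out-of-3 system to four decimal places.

R = Σ_{i=2}^{3} C(3,i) p^i (1−p)^{3−i} with p = 0.76
C(3,2)·0.76^2·0.24^1 = 0.415872
C(3,3)·0.76^3·0.24^0 = 0.438976
Sum = 0.8548

0.8548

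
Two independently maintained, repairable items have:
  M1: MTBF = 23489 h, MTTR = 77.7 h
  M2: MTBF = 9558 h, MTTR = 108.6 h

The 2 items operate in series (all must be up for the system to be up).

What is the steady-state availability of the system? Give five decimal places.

0.98551

A(M1) = MTBF/(MTBF+MTTR) = 23489/(23489+77.7) = 0.996703
A(M2) = MTBF/(MTBF+MTTR) = 9558/(9558+108.6) = 0.988765
Series availability: 0.996703 × 0.988765 = 0.98551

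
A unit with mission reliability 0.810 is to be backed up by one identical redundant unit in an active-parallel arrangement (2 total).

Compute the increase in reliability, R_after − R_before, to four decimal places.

R_before = 0.810
R_after = 1 − (1 − 0.810)^2 = 0.9639
ΔR = 0.9639 − 0.810 = 0.1539

0.1539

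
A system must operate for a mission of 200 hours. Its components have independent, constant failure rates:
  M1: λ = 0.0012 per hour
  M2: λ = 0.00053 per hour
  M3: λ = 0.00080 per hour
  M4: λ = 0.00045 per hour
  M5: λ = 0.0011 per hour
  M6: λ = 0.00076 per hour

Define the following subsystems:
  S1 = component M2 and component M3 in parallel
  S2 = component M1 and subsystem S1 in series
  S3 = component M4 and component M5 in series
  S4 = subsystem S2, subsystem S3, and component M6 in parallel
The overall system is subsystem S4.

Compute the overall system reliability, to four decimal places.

R(M1) = exp(−0.0012 × 200) = 0.786628
R(M2) = exp(−0.00053 × 200) = 0.899425
R(M3) = exp(−0.00080 × 200) = 0.852144
R(M4) = exp(−0.00045 × 200) = 0.913931
R(M5) = exp(−0.0011 × 200) = 0.802519
R(M6) = exp(−0.00076 × 200) = 0.858988
Parallel (M2 and M3): 1 − (1 − 0.899425)(1 − 0.852144) = 0.985129
Series (M1 and [0.985129]): 0.786628 × 0.985129 = 0.774930
Series (M4 and M5): 0.913931 × 0.802519 = 0.733447
Parallel ([0.774930], [0.733447], and M6): 1 − (1 − 0.774930)(1 − 0.733447)(1 − 0.858988) = 0.9915

0.9915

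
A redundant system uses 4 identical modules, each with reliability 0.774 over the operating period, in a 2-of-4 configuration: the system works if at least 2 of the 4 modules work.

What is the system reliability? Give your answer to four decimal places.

0.9617

R = Σ_{i=2}^{4} C(4,i) p^i (1−p)^{4−i} with p = 0.774
C(4,2)·0.774^2·0.226^2 = 0.183590
C(4,3)·0.774^3·0.226^1 = 0.419171
C(4,4)·0.774^4·0.226^0 = 0.358892
Sum = 0.9617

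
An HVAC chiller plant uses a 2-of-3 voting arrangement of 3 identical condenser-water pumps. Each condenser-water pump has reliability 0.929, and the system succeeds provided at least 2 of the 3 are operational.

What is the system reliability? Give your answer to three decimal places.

R = Σ_{i=2}^{3} C(3,i) p^i (1−p)^{3−i} with p = 0.929
C(3,2)·0.929^2·0.071^1 = 0.18383
C(3,3)·0.929^3·0.071^0 = 0.80177
Sum = 0.986

0.986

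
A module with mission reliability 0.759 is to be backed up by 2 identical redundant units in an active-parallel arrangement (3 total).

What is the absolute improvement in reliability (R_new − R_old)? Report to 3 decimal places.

R_before = 0.759
R_after = 1 − (1 − 0.759)^3 = 0.986
ΔR = 0.986 − 0.759 = 0.227

0.227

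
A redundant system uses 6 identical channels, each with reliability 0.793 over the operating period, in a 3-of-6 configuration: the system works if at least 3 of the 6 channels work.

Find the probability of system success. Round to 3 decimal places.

R = Σ_{i=3}^{6} C(6,i) p^i (1−p)^{6−i} with p = 0.793
C(6,3)·0.793^3·0.207^3 = 0.08846
C(6,4)·0.793^4·0.207^2 = 0.25417
C(6,5)·0.793^5·0.207^1 = 0.38948
C(6,6)·0.793^6·0.207^0 = 0.24868
Sum = 0.981

0.981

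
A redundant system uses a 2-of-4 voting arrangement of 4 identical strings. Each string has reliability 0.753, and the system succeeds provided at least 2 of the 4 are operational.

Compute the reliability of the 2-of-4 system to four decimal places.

0.9509

R = Σ_{i=2}^{4} C(4,i) p^i (1−p)^{4−i} with p = 0.753
C(4,2)·0.753^2·0.247^2 = 0.207556
C(4,3)·0.753^3·0.247^1 = 0.421834
C(4,4)·0.753^4·0.247^0 = 0.321499
Sum = 0.9509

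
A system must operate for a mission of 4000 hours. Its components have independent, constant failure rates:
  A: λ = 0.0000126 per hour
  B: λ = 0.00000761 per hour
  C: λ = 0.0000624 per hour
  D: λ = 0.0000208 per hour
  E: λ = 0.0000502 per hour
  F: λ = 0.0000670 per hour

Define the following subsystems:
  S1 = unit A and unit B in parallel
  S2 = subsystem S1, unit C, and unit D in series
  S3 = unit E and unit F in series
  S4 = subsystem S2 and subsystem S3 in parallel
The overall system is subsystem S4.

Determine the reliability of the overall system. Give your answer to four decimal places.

R(A) = exp(−0.0000126 × 4000) = 0.950849
R(B) = exp(−0.00000761 × 4000) = 0.970019
R(C) = exp(−0.0000624 × 4000) = 0.779112
R(D) = exp(−0.0000208 × 4000) = 0.920167
R(E) = exp(−0.0000502 × 4000) = 0.818076
R(F) = exp(−0.0000670 × 4000) = 0.764908
Parallel (A and B): 1 − (1 − 0.950849)(1 − 0.970019) = 0.998526
Series ([0.998526], C, and D): 0.998526 × 0.779112 × 0.920167 = 0.715856
Series (E and F): 0.818076 × 0.764908 = 0.625753
Parallel ([0.715856] and [0.625753]): 1 − (1 − 0.715856)(1 − 0.625753) = 0.8937

0.8937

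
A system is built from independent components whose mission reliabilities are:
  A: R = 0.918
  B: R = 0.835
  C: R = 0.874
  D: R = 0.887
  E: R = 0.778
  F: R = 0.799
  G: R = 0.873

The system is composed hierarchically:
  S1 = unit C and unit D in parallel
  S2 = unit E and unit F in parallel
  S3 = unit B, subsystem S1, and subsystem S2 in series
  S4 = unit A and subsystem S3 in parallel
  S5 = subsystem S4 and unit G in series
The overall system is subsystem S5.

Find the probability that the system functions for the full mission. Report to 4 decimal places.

0.8577

Parallel (C and D): 1 − (1 − 0.874000)(1 − 0.887000) = 0.985762
Parallel (E and F): 1 − (1 − 0.778000)(1 − 0.799000) = 0.955378
Series (B, [0.985762], and [0.955378]): 0.835000 × 0.985762 × 0.955378 = 0.786382
Parallel (A and [0.786382]): 1 − (1 − 0.918000)(1 − 0.786382) = 0.982483
Series ([0.982483] and G): 0.982483 × 0.873000 = 0.8577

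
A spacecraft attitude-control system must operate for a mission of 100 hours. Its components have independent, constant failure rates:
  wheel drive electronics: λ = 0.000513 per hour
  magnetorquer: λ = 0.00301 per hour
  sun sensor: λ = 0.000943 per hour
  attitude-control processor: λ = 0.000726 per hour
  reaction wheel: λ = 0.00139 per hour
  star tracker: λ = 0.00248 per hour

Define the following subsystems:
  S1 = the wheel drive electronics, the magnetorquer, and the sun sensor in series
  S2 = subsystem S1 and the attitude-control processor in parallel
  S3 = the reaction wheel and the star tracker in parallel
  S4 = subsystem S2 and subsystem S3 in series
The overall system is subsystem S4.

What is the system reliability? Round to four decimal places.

0.9470

R(wheel drive electronics) = exp(−0.000513 × 100) = 0.949994
R(magnetorquer) = exp(−0.00301 × 100) = 0.740078
R(sun sensor) = exp(−0.000943 × 100) = 0.910010
R(attitude-control processor) = exp(−0.000726 × 100) = 0.929973
R(reaction wheel) = exp(−0.00139 × 100) = 0.870228
R(star tracker) = exp(−0.00248 × 100) = 0.780360
Series (wheel drive electronics, magnetorquer, and sun sensor): 0.949994 × 0.740078 × 0.910010 = 0.639800
Parallel ([0.639800] and attitude-control processor): 1 − (1 − 0.639800)(1 − 0.929973) = 0.974776
Parallel (reaction wheel and star tracker): 1 − (1 − 0.870228)(1 − 0.780360) = 0.971497
Series ([0.974776] and [0.971497]): 0.974776 × 0.971497 = 0.9470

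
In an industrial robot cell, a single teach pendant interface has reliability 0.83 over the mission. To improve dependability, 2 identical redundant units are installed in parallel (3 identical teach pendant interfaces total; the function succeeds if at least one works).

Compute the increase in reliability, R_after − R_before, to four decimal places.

R_before = 0.83
R_after = 1 − (1 − 0.83)^3 = 0.9951
ΔR = 0.9951 − 0.83 = 0.1651

0.1651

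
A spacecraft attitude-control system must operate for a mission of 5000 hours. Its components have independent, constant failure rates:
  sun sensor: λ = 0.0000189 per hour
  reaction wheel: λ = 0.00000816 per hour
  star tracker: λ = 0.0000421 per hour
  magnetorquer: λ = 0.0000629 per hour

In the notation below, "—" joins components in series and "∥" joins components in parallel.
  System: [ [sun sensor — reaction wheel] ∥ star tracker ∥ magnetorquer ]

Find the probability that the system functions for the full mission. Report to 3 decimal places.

0.994

R(sun sensor) = exp(−0.0000189 × 5000) = 0.90983
R(reaction wheel) = exp(−0.00000816 × 5000) = 0.96002
R(star tracker) = exp(−0.0000421 × 5000) = 0.81018
R(magnetorquer) = exp(−0.0000629 × 5000) = 0.73015
Series (sun sensor and reaction wheel): 0.90983 × 0.96002 = 0.87345
Parallel ([0.87345], star tracker, and magnetorquer): 1 − (1 − 0.87345)(1 − 0.81018)(1 − 0.73015) = 0.994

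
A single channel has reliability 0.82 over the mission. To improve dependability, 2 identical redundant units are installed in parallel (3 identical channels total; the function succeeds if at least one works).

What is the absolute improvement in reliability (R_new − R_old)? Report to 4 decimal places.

R_before = 0.82
R_after = 1 − (1 − 0.82)^3 = 0.9942
ΔR = 0.9942 − 0.82 = 0.1742

0.1742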